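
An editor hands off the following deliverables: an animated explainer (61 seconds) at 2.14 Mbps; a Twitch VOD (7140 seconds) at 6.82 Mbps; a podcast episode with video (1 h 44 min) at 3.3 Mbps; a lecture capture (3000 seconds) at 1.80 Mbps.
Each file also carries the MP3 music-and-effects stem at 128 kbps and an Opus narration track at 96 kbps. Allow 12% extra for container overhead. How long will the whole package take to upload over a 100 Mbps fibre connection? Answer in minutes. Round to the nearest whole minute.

Audio total: 128 + 96 = 224 kbps = 0.224 Mbps.
animated explainer: 2.364 Mbps × 61 s × 1.12 = 161.5 Mb
Twitch VOD: 7.044 Mbps × 7140 s × 1.12 = 56329.5 Mb
podcast episode with video: 3.524 Mbps × 6240 s × 1.12 = 24628.5 Mb
lecture capture: 2.024 Mbps × 3000 s × 1.12 = 6800.6 Mb
Total: 87920.1 Mb = 10990.0 MB.
At 100 Mbps: 87920.1 / 100 = 879 s ≈ 14.7 minutes.

15 minutes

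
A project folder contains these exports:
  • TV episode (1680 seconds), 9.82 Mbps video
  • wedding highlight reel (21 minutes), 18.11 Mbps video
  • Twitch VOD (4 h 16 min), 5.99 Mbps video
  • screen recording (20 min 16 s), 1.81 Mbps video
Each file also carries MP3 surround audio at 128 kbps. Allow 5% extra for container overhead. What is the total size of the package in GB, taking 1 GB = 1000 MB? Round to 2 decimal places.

17.85 GB

Audio: 128 kbps = 0.128 Mbps.
TV episode: 9.948 Mbps × 1680 s × 1.05 = 17548.3 Mb
wedding highlight reel: 18.238 Mbps × 1260 s × 1.05 = 24128.9 Mb
Twitch VOD: 6.118 Mbps × 15360 s × 1.05 = 98671.1 Mb
screen recording: 1.938 Mbps × 1216 s × 1.05 = 2474.4 Mb
Total: 142822.7 Mb = 17852.8 MB.
= 17.85 GB.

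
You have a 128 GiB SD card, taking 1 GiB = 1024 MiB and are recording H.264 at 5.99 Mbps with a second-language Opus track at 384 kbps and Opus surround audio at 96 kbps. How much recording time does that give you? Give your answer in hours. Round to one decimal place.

Audio total: 384 + 96 = 480 kbps = 0.480 Mbps.
Total bitrate: 5.99 + 0.480 = 6.470 Mbps.
Capacity: 128 GiB = 1,099,512 Mb.
Recording time: 1,099,512 / 6.470 = 169,940 s ≈ 47.2 hours.

47.2 hours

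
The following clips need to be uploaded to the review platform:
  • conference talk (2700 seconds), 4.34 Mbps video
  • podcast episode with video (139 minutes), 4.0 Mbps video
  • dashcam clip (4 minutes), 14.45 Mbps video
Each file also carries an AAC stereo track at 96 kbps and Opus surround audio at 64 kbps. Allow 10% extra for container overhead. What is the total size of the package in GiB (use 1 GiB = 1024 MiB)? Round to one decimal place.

6.4 GiB

Audio total: 96 + 64 = 160 kbps = 0.160 Mbps.
conference talk: 4.500 Mbps × 2700 s × 1.10 = 13365.0 Mb
podcast episode with video: 4.160 Mbps × 8340 s × 1.10 = 38163.8 Mb
dashcam clip: 14.610 Mbps × 240 s × 1.10 = 3857.0 Mb
Total: 55385.9 Mb = 6923.2 MB.
= 6.448 GiB.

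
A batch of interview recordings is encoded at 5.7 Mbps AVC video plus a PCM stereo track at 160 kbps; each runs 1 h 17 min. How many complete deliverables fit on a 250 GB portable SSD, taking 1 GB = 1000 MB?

73

1 h 17 min = 77 min = 4620 s
Audio: 160 kbps = 0.160 Mbps.
Total bitrate: 5.860 Mbps.
Per item: 5.860 Mbps × 4620 s = 27,073 Mb = 3,384 MB.
Capacity: 250 GB = 2,000,000 Mb; 73.87 items → 73 complete.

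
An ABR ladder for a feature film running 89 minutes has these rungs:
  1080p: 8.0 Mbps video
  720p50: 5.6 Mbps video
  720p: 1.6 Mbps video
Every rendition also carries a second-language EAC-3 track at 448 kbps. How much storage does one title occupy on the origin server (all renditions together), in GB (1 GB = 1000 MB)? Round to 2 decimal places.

89 min = 5340 s
Audio: 448 kbps = 0.448 Mbps.
Sum of rendition bitrates: (8.0+0.448) + (5.6+0.448) + (1.6+0.448) = 16.544 Mbps.
× 5340 s = 88,345 Mb = 11,043 MB = 11.04 GB.

11.04 GB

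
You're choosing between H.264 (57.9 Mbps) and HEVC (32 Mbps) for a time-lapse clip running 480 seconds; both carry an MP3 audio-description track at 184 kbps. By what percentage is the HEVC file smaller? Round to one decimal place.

Audio: 184 kbps = 0.184 Mbps.
H.264: 58.084 Mbps × 480 s = 27880.3 Mb = 3.246 GiB.
HEVC: 32.184 Mbps × 480 s = 15448.3 Mb = 1.798 GiB.
Reduction: (1 − 1.798/3.246) × 100 = 44.59%.

44.6%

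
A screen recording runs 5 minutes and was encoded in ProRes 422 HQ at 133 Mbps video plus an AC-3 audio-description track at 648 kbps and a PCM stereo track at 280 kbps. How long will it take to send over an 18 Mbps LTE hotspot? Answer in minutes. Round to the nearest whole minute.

37 minutes

5 min = 300 s
Audio total: 648 + 280 = 928 kbps = 0.928 Mbps.
Total bitrate: 133.928 Mbps.
File: 133.928 Mbps × 300 s = 40178.4 Mb.
At 18 Mbps: 40178.4 / 18 = 2232.1 s ≈ 37.2 minutes.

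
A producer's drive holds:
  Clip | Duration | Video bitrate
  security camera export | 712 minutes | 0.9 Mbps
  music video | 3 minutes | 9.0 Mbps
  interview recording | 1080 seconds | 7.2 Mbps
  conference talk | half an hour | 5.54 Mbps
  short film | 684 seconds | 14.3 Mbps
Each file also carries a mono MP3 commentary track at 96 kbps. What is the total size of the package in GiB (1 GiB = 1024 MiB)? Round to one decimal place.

Audio: 96 kbps = 0.096 Mbps.
security camera export: 0.996 Mbps × 42720 s = 42549.1 Mb
music video: 9.096 Mbps × 180 s = 1637.3 Mb
interview recording: 7.296 Mbps × 1080 s = 7879.7 Mb
conference talk: 5.636 Mbps × 1800 s = 10144.8 Mb
short film: 14.396 Mbps × 684 s = 9846.9 Mb
Total: 72057.7 Mb = 9007.2 MB.
= 8.389 GiB.

8.4 GiB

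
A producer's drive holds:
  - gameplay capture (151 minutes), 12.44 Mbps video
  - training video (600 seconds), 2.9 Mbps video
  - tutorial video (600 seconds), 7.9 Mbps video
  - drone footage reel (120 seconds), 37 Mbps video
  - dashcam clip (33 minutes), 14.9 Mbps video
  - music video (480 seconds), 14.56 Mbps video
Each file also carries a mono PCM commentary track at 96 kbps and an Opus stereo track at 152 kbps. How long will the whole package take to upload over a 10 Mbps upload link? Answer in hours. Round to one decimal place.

Audio total: 96 + 152 = 248 kbps = 0.248 Mbps.
gameplay capture: 12.688 Mbps × 9060 s = 114953.3 Mb
training video: 3.148 Mbps × 600 s = 1888.8 Mb
tutorial video: 8.148 Mbps × 600 s = 4888.8 Mb
drone footage reel: 37.248 Mbps × 120 s = 4469.8 Mb
dashcam clip: 15.148 Mbps × 1980 s = 29993.0 Mb
music video: 14.808 Mbps × 480 s = 7107.8 Mb
Total: 163301.5 Mb = 20412.7 MB.
At 10 Mbps: 163301.5 / 10 = 16330 s ≈ 4.54 hours.

4.5 hours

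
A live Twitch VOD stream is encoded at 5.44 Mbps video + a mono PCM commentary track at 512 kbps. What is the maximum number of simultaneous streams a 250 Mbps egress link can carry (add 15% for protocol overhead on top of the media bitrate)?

Audio: 512 kbps = 0.512 Mbps.
Per-viewer media rate: 5.952 Mbps.
On the wire with 15% overhead: 6.845 Mbps.
250 Mbps = 250.0 Mbps; 250.0 / 6.845 = 36.52 → 36 viewers.

36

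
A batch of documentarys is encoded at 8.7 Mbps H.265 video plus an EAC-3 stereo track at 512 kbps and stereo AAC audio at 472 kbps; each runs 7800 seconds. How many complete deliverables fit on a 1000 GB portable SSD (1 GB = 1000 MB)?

Audio total: 512 + 472 = 984 kbps = 0.984 Mbps.
Total bitrate: 9.684 Mbps.
Per item: 9.684 Mbps × 7800 s = 75,535 Mb = 9,442 MB.
Capacity: 1000 GB = 8,000,000 Mb; 105.91 items → 105 complete.

105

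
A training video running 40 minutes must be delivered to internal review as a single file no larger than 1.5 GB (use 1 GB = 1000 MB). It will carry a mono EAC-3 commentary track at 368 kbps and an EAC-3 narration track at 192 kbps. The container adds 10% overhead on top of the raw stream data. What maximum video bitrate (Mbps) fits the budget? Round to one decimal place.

Budget: 1.5 GB = 12000.0 Mb.
Stream payload after overhead: 12000.0 / 1.10 = 10909.1 Mb.
40 min = 2400 s
Total bitrate budget: 10909.1 Mb / 2400 s = 4.545 Mbps.
Audio total: 368 + 192 = 560 kbps = 0.560 Mbps.
Video: 4.545 − 0.560 = 3.985 Mbps.

4.0 Mbps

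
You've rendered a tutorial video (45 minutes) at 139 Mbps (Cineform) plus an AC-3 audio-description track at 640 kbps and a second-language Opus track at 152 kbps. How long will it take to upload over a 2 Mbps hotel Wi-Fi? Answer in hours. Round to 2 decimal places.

45 min = 2700 s
Audio total: 640 + 152 = 792 kbps = 0.792 Mbps.
Total bitrate: 139.792 Mbps.
File: 139.792 Mbps × 2700 s = 377438.4 Mb.
At 2 Mbps: 377438.4 / 2 = 188719.2 s ≈ 52.4 hours.

52.42 hours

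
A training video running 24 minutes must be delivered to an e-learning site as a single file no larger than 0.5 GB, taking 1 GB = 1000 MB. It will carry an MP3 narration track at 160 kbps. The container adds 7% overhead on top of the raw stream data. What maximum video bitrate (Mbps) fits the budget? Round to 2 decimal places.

2.44 Mbps

Budget: 0.5 GB = 4000.0 Mb.
Stream payload after overhead: 4000.0 / 1.07 = 3738.3 Mb.
24 min = 1440 s
Total bitrate budget: 3738.3 Mb / 1440 s = 2.596 Mbps.
Audio: 160 kbps = 0.160 Mbps.
Video: 2.596 − 0.160 = 2.436 Mbps.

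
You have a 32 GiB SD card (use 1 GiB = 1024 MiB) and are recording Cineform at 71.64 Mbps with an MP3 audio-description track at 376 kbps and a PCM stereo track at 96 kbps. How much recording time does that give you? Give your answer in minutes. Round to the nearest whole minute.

64 minutes

Audio total: 376 + 96 = 472 kbps = 0.472 Mbps.
Total bitrate: 71.64 + 0.472 = 72.112 Mbps.
Capacity: 32 GiB = 274,878 Mb.
Recording time: 274,878 / 72.112 = 3,812 s ≈ 63.5 minutes.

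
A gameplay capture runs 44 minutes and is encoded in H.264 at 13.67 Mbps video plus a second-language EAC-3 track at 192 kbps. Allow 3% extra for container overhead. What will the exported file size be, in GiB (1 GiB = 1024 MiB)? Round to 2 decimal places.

44 min = 2640 s
Audio: 192 kbps = 0.192 Mbps.
Total bitrate: 13.67 + 0.192 = 13.862 Mbps.
Stream data: 13.862 Mbps × 2640 s = 36595.7 Mb.
With 3% container overhead: ×1.03.
37,694 Mb = 4,711,693,800 bytes ÷ 1,073,741,824 = 4.388 GiB.

4.39 GiB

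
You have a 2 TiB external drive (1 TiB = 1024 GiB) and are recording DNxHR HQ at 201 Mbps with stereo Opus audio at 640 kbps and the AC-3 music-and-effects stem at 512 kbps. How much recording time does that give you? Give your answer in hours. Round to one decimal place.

Audio total: 640 + 512 = 1152 kbps = 1.152 Mbps.
Total bitrate: 201 + 1.152 = 202.152 Mbps.
Capacity: 2 TiB = 17,592,186 Mb.
Recording time: 17,592,186 / 202.152 = 87,025 s ≈ 24.2 hours.

24.2 hours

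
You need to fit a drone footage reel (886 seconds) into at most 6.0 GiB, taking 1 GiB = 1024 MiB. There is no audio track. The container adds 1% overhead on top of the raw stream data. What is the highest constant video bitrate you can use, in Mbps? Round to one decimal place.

57.6 Mbps

Budget: 6.0 GiB = 51539.6 Mb.
Stream payload after overhead: 51539.6 / 1.01 = 51029.3 Mb.
Total bitrate budget: 51029.3 Mb / 886 s = 57.595 Mbps.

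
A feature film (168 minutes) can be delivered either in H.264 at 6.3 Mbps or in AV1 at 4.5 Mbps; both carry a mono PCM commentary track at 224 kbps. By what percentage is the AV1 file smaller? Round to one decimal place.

27.6%

168 min = 10080 s
Audio: 224 kbps = 0.224 Mbps.
H.264: 6.524 Mbps × 10080 s = 65761.9 Mb = 8.220 GB.
AV1: 4.724 Mbps × 10080 s = 47617.9 Mb = 5.952 GB.
Reduction: (1 − 5.952/8.220) × 100 = 27.59%.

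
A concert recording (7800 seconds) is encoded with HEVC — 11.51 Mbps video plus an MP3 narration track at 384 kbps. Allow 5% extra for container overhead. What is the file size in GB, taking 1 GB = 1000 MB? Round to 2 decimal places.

12.18 GB

Audio: 384 kbps = 0.384 Mbps.
Total bitrate: 11.51 + 0.384 = 11.894 Mbps.
Stream data: 11.894 Mbps × 7800 s = 92773.2 Mb.
With 5% container overhead: ×1.05.
97,412 Mb ÷ 8 = 12,176 MB → 12.18 GB.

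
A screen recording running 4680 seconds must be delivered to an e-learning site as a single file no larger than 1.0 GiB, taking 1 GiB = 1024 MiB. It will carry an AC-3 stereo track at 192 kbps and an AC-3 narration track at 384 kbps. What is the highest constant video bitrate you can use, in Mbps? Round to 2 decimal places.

Budget: 1.0 GiB = 8589.9 Mb.
Total bitrate budget: 8589.9 Mb / 4680 s = 1.835 Mbps.
Audio total: 192 + 384 = 576 kbps = 0.576 Mbps.
Video: 1.835 − 0.576 = 1.259 Mbps.

1.26 Mbps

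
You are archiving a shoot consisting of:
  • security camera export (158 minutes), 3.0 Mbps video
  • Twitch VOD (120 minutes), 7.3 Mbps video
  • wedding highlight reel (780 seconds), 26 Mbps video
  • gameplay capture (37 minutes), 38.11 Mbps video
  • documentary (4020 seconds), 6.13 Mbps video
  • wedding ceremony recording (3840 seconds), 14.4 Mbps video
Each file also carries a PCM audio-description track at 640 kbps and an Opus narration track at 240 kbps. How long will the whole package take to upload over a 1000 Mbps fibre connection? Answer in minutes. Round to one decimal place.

4.8 minutes

Audio total: 640 + 240 = 880 kbps = 0.880 Mbps.
security camera export: 3.880 Mbps × 9480 s = 36782.4 Mb
Twitch VOD: 8.180 Mbps × 7200 s = 58896.0 Mb
wedding highlight reel: 26.880 Mbps × 780 s = 20966.4 Mb
gameplay capture: 38.990 Mbps × 2220 s = 86557.8 Mb
documentary: 7.010 Mbps × 4020 s = 28180.2 Mb
wedding ceremony recording: 15.280 Mbps × 3840 s = 58675.2 Mb
Total: 290058.0 Mb = 36257.2 MB.
At 1000 Mbps: 290058.0 / 1000 = 290 s ≈ 4.83 minutes.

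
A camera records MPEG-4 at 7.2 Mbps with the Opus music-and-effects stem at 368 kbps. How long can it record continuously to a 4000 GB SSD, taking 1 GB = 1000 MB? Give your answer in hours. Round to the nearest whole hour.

1175 hours

Audio: 368 kbps = 0.368 Mbps.
Total bitrate: 7.2 + 0.368 = 7.568 Mbps.
Capacity: 4000 GB = 32,000,000 Mb.
Recording time: 32,000,000 / 7.568 = 4,228,330 s ≈ 1,175 hours.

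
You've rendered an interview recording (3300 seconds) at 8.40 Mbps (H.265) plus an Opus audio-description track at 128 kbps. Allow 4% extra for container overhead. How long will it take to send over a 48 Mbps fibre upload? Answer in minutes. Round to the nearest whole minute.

Audio: 128 kbps = 0.128 Mbps.
Total bitrate: 8.528 Mbps.
File: 8.528 Mbps × 3300 s = 28142.4 Mb.
With 4% container overhead: ×1.04. → 29268.1 Mb.
At 48 Mbps: 29268.1 / 48 = 609.8 s ≈ 10.2 minutes.

10 minutes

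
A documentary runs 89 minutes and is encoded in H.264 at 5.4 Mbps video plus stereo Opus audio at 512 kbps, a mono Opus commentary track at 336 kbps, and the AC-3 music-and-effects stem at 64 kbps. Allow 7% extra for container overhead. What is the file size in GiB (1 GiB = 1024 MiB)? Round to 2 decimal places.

4.20 GiB

89 min = 5340 s
Audio total: 512 + 336 + 64 = 912 kbps = 0.912 Mbps.
Total bitrate: 5.4 + 0.912 = 6.312 Mbps.
Stream data: 6.312 Mbps × 5340 s = 33706.1 Mb.
With 7% container overhead: ×1.07.
36,066 Mb = 4,508,188,200 bytes ÷ 1,073,741,824 = 4.199 GiB.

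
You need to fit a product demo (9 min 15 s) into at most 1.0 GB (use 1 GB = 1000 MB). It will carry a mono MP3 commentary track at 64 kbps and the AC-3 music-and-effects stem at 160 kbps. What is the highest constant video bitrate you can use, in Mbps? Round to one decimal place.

Budget: 1.0 GB = 8000.0 Mb.
9 min 15 s = 555 s
Total bitrate budget: 8000.0 Mb / 555 s = 14.414 Mbps.
Audio total: 64 + 160 = 224 kbps = 0.224 Mbps.
Video: 14.414 − 0.224 = 14.190 Mbps.

14.2 Mbps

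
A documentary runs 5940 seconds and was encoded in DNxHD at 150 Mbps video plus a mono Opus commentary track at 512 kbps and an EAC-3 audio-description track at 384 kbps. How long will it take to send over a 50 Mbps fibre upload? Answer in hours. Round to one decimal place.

5.0 hours

Audio total: 512 + 384 = 896 kbps = 0.896 Mbps.
Total bitrate: 150.896 Mbps.
File: 150.896 Mbps × 5940 s = 896322.2 Mb.
At 50 Mbps: 896322.2 / 50 = 17926.4 s ≈ 4.98 hours.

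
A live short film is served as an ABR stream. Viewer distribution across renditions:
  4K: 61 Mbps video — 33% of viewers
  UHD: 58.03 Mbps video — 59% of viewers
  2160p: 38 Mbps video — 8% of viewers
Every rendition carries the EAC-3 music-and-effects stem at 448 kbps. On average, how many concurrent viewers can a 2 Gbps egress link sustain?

Audio: 448 kbps = 0.448 Mbps.
Average per-viewer bitrate: 0.33×61.448 + 0.59×58.478 + 0.08×38.448 = 57.856 Mbps.
2 Gbps = 2,000 Mbps; 2,000 / 57.856 = 34.57 → 34.

34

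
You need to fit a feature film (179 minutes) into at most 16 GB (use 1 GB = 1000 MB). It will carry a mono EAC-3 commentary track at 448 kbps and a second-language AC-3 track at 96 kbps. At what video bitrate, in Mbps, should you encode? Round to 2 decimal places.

Budget: 16 GB = 128000.0 Mb.
179 min = 10740 s
Total bitrate budget: 128000.0 Mb / 10740 s = 11.918 Mbps.
Audio total: 448 + 96 = 544 kbps = 0.544 Mbps.
Video: 11.918 − 0.544 = 11.374 Mbps.

11.37 Mbps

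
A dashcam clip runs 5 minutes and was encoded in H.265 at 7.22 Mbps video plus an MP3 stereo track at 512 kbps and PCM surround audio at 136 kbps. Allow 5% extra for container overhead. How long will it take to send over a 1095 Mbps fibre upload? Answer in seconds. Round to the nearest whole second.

5 min = 300 s
Audio total: 512 + 136 = 648 kbps = 0.648 Mbps.
Total bitrate: 7.868 Mbps.
File: 7.868 Mbps × 300 s = 2360.4 Mb.
With 5% container overhead: ×1.05. → 2478.4 Mb.
At 1095 Mbps: 2478.4 / 1095 = 2.3 s ≈ 2.26 seconds.

2 seconds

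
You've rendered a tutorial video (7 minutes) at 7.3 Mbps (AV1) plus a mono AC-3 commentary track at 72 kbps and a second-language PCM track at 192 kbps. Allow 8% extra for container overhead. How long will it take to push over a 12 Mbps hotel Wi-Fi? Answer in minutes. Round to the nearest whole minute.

5 minutes

7 min = 420 s
Audio total: 72 + 192 = 264 kbps = 0.264 Mbps.
Total bitrate: 7.564 Mbps.
File: 7.564 Mbps × 420 s = 3176.9 Mb.
With 8% container overhead: ×1.08. → 3431.0 Mb.
At 12 Mbps: 3431.0 / 12 = 285.9 s ≈ 4.77 minutes.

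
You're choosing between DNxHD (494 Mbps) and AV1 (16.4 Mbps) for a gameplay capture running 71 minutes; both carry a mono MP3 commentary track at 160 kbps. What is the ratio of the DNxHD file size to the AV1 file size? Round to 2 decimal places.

29.84

71 min = 4260 s
Audio: 160 kbps = 0.160 Mbps.
DNxHD: 494.160 Mbps × 4260 s = 2105121.6 Mb = 263.140 GB.
AV1: 16.560 Mbps × 4260 s = 70545.6 Mb = 8.818 GB.
Ratio: 263.140 / 8.818 = 29.841.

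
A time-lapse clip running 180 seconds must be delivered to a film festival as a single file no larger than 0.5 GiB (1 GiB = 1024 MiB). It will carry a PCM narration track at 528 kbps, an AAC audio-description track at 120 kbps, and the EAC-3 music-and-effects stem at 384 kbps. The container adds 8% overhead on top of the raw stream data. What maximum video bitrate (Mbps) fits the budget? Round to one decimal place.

Budget: 0.5 GiB = 4295.0 Mb.
Stream payload after overhead: 4295.0 / 1.08 = 3976.8 Mb.
Total bitrate budget: 3976.8 Mb / 180 s = 22.093 Mbps.
Audio total: 528 + 120 + 384 = 1032 kbps = 1.032 Mbps.
Video: 22.093 − 1.032 = 21.061 Mbps.

21.1 Mbps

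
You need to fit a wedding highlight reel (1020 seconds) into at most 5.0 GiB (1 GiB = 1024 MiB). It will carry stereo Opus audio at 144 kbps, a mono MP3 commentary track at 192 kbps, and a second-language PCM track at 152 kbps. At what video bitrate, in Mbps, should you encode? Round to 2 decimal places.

41.62 Mbps

Budget: 5.0 GiB = 42949.7 Mb.
Total bitrate budget: 42949.7 Mb / 1020 s = 42.108 Mbps.
Audio total: 144 + 192 + 152 = 488 kbps = 0.488 Mbps.
Video: 42.108 − 0.488 = 41.620 Mbps.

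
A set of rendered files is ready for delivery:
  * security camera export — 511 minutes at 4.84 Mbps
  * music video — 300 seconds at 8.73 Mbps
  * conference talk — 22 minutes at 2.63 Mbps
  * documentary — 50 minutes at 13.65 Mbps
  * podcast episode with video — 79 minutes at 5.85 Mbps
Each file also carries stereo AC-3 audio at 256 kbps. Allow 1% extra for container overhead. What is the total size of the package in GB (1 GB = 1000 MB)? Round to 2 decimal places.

29.47 GB

Audio: 256 kbps = 0.256 Mbps.
security camera export: 5.096 Mbps × 30660 s × 1.01 = 157805.8 Mb
music video: 8.986 Mbps × 300 s × 1.01 = 2722.8 Mb
conference talk: 2.886 Mbps × 1320 s × 1.01 = 3847.6 Mb
documentary: 13.906 Mbps × 3000 s × 1.01 = 42135.2 Mb
podcast episode with video: 6.106 Mbps × 4740 s × 1.01 = 29231.9 Mb
Total: 235743.2 Mb = 29467.9 MB.
= 29.47 GB.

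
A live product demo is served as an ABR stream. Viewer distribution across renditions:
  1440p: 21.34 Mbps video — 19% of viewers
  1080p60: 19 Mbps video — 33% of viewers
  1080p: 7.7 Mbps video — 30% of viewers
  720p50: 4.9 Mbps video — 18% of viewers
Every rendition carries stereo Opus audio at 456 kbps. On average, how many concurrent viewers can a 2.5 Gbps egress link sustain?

Audio: 456 kbps = 0.456 Mbps.
Average per-viewer bitrate: 0.19×21.796 + 0.33×19.456 + 0.30×8.156 + 0.18×5.356 = 13.973 Mbps.
2.5 Gbps = 2,500 Mbps; 2,500 / 13.973 = 178.92 → 178.

178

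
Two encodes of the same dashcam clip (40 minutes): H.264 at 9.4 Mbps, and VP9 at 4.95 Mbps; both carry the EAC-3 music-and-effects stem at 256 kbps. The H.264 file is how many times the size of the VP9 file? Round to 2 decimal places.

1.85

40 min = 2400 s
Audio: 256 kbps = 0.256 Mbps.
H.264: 9.656 Mbps × 2400 s = 23174.4 Mb = 2.897 GB.
VP9: 5.206 Mbps × 2400 s = 12494.4 Mb = 1.562 GB.
Ratio: 2.897 / 1.562 = 1.855.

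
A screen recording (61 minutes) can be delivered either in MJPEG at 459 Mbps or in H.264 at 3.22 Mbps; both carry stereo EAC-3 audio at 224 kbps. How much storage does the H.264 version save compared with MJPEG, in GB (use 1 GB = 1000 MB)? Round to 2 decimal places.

61 min = 3660 s
Audio: 224 kbps = 0.224 Mbps.
MJPEG: 459.224 Mbps × 3660 s = 1680759.8 Mb = 210.095 GB.
H.264: 3.444 Mbps × 3660 s = 12605.0 Mb = 1.576 GB.
Saving: 210.095 − 1.576 = 208.519 GB.

208.52 GB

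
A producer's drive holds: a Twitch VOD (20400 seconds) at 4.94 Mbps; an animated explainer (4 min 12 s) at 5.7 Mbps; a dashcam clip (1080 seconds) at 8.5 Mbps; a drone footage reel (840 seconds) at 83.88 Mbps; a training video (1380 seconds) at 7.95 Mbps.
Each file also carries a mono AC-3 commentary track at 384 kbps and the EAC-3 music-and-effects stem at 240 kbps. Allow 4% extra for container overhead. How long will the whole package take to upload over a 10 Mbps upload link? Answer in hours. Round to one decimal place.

Audio total: 384 + 240 = 624 kbps = 0.624 Mbps.
Twitch VOD: 5.564 Mbps × 20400 s × 1.04 = 118045.8 Mb
animated explainer: 6.324 Mbps × 252 s × 1.04 = 1657.4 Mb
dashcam clip: 9.124 Mbps × 1080 s × 1.04 = 10248.1 Mb
drone footage reel: 84.504 Mbps × 840 s × 1.04 = 73822.7 Mb
training video: 8.574 Mbps × 1380 s × 1.04 = 12305.4 Mb
Total: 216079.4 Mb = 27009.9 MB.
At 10 Mbps: 216079.4 / 10 = 21608 s ≈ 6 hours.

6.0 hours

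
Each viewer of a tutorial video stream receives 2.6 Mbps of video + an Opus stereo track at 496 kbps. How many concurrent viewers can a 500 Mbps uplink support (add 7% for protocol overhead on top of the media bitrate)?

Audio: 496 kbps = 0.496 Mbps.
Per-viewer media rate: 3.096 Mbps.
On the wire with 7% overhead: 3.313 Mbps.
500 Mbps = 500.0 Mbps; 500.0 / 3.313 = 150.93 → 150 viewers.

150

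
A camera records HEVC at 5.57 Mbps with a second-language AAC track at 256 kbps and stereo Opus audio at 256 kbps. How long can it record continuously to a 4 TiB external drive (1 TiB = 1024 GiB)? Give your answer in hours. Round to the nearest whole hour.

1607 hours

Audio total: 256 + 256 = 512 kbps = 0.512 Mbps.
Total bitrate: 5.57 + 0.512 = 6.082 Mbps.
Capacity: 4 TiB = 35,184,372 Mb.
Recording time: 35,184,372 / 6.082 = 5,785,000 s ≈ 1,607 hours.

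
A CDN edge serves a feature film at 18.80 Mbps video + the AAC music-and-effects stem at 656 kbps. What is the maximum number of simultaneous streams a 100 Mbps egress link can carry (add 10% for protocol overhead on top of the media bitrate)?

Audio: 656 kbps = 0.656 Mbps.
Per-viewer media rate: 19.456 Mbps.
On the wire with 10% overhead: 21.402 Mbps.
100 Mbps = 100.0 Mbps; 100.0 / 21.402 = 4.67 → 4 viewers.

4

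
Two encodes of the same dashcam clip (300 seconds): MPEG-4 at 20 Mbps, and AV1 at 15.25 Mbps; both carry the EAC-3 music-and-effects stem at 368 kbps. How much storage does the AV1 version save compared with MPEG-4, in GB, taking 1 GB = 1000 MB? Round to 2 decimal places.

Audio: 368 kbps = 0.368 Mbps.
MPEG-4: 20.368 Mbps × 300 s = 6110.4 Mb = 0.764 GB.
AV1: 15.618 Mbps × 300 s = 4685.4 Mb = 0.586 GB.
Saving: 0.764 − 0.586 = 0.178 GB.

0.18 GB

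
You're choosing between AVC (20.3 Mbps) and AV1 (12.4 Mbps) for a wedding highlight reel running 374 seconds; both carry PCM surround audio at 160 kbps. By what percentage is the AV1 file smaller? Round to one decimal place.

38.6%

Audio: 160 kbps = 0.160 Mbps.
AVC: 20.460 Mbps × 374 s = 7652.0 Mb = 0.957 GB.
AV1: 12.560 Mbps × 374 s = 4697.4 Mb = 0.587 GB.
Reduction: (1 − 0.587/0.957) × 100 = 38.61%.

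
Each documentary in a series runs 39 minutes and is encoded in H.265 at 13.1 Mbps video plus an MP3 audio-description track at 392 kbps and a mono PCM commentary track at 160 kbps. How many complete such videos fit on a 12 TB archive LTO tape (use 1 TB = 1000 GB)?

3005

39 min = 2340 s
Audio total: 392 + 160 = 552 kbps = 0.552 Mbps.
Total bitrate: 13.652 Mbps.
Per item: 13.652 Mbps × 2340 s = 31,946 Mb = 3,993 MB.
Capacity: 12 TB = 96,000,000 Mb; 3005.10 items → 3005 complete.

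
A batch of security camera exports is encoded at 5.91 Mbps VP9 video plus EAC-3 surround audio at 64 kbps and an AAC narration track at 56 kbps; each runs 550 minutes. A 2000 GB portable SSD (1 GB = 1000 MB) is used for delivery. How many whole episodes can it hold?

550 min = 33000 s
Audio total: 64 + 56 = 120 kbps = 0.120 Mbps.
Total bitrate: 6.030 Mbps.
Per item: 6.030 Mbps × 33000 s = 198,990 Mb = 24,874 MB.
Capacity: 2000 GB = 16,000,000 Mb; 80.41 items → 80 complete.

80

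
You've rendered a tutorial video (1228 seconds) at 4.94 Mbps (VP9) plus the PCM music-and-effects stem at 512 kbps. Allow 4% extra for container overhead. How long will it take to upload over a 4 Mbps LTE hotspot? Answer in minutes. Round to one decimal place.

Audio: 512 kbps = 0.512 Mbps.
Total bitrate: 5.452 Mbps.
File: 5.452 Mbps × 1228 s = 6695.1 Mb.
With 4% container overhead: ×1.04. → 6962.9 Mb.
At 4 Mbps: 6962.9 / 4 = 1740.7 s ≈ 29 minutes.

29.0 minutes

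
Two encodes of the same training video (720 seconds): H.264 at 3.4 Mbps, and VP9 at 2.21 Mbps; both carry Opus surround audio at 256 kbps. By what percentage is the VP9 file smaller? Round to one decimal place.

Audio: 256 kbps = 0.256 Mbps.
H.264: 3.656 Mbps × 720 s = 2632.3 Mb = 329.040 MB.
VP9: 2.466 Mbps × 720 s = 1775.5 Mb = 221.940 MB.
Reduction: (1 − 221.940/329.040) × 100 = 32.55%.

32.5%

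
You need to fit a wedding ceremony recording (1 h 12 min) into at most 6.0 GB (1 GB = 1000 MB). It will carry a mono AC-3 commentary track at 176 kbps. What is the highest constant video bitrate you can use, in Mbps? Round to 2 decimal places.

Budget: 6.0 GB = 48000.0 Mb.
1 h 12 min = 72 min = 4320 s
Total bitrate budget: 48000.0 Mb / 4320 s = 11.111 Mbps.
Audio: 176 kbps = 0.176 Mbps.
Video: 11.111 − 0.176 = 10.935 Mbps.

10.94 Mbps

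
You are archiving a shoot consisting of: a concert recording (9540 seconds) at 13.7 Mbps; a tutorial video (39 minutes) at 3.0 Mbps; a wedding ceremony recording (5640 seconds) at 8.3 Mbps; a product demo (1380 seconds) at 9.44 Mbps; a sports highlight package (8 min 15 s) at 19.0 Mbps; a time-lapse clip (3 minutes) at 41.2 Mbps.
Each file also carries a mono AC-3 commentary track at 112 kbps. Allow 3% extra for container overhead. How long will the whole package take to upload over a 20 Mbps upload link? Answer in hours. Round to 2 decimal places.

Audio: 112 kbps = 0.112 Mbps.
concert recording: 13.812 Mbps × 9540 s × 1.03 = 135719.5 Mb
tutorial video: 3.112 Mbps × 2340 s × 1.03 = 7500.5 Mb
wedding ceremony recording: 8.412 Mbps × 5640 s × 1.03 = 48867.0 Mb
product demo: 9.552 Mbps × 1380 s × 1.03 = 13577.2 Mb
sports highlight package: 19.112 Mbps × 495 s × 1.03 = 9744.3 Mb
time-lapse clip: 41.312 Mbps × 180 s × 1.03 = 7659.2 Mb
Total: 223067.7 Mb = 27883.5 MB.
At 20 Mbps: 223067.7 / 20 = 11153 s ≈ 3.1 hours.

3.10 hours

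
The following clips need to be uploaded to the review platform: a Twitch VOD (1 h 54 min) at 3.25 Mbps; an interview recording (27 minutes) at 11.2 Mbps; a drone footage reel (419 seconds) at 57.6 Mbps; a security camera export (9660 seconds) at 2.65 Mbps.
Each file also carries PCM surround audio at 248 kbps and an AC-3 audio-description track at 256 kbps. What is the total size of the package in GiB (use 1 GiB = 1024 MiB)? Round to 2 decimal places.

11.58 GiB

Audio total: 248 + 256 = 504 kbps = 0.504 Mbps.
Twitch VOD: 3.754 Mbps × 6840 s = 25677.4 Mb
interview recording: 11.704 Mbps × 1620 s = 18960.5 Mb
drone footage reel: 58.104 Mbps × 419 s = 24345.6 Mb
security camera export: 3.154 Mbps × 9660 s = 30467.6 Mb
Total: 99451.1 Mb = 12431.4 MB.
= 11.58 GiB.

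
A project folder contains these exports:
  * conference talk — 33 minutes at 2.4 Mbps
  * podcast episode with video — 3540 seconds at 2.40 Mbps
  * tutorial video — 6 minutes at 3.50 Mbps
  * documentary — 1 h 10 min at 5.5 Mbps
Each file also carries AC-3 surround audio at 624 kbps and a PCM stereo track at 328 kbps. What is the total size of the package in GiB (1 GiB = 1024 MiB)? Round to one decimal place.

Audio total: 624 + 328 = 952 kbps = 0.952 Mbps.
conference talk: 3.352 Mbps × 1980 s = 6637.0 Mb
podcast episode with video: 3.352 Mbps × 3540 s = 11866.1 Mb
tutorial video: 4.452 Mbps × 360 s = 1602.7 Mb
documentary: 6.452 Mbps × 4200 s = 27098.4 Mb
Total: 47204.2 Mb = 5900.5 MB.
= 5.495 GiB.

5.5 GiB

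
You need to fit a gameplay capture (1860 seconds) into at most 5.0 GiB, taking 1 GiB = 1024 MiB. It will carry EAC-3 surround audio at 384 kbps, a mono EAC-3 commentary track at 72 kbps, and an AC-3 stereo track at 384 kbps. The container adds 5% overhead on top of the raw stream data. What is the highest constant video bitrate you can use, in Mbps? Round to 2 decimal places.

Budget: 5.0 GiB = 42949.7 Mb.
Stream payload after overhead: 42949.7 / 1.05 = 40904.5 Mb.
Total bitrate budget: 40904.5 Mb / 1860 s = 21.992 Mbps.
Audio total: 384 + 72 + 384 = 840 kbps = 0.840 Mbps.
Video: 21.992 − 0.840 = 21.152 Mbps.

21.15 Mbps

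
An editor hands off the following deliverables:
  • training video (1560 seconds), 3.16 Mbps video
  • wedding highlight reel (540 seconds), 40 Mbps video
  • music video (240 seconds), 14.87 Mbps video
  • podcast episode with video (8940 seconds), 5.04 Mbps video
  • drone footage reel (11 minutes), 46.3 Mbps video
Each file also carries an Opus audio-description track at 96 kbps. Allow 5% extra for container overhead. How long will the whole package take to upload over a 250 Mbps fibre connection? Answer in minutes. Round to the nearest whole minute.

7 minutes

Audio: 96 kbps = 0.096 Mbps.
training video: 3.256 Mbps × 1560 s × 1.05 = 5333.3 Mb
wedding highlight reel: 40.096 Mbps × 540 s × 1.05 = 22734.4 Mb
music video: 14.966 Mbps × 240 s × 1.05 = 3771.4 Mb
podcast episode with video: 5.136 Mbps × 8940 s × 1.05 = 48211.6 Mb
drone footage reel: 46.396 Mbps × 660 s × 1.05 = 32152.4 Mb
Total: 112203.3 Mb = 14025.4 MB.
At 250 Mbps: 112203.3 / 250 = 449 s ≈ 7.48 minutes.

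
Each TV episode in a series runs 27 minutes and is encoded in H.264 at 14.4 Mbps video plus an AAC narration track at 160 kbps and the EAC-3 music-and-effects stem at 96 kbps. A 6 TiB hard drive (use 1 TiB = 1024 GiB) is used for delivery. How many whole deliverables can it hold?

27 min = 1620 s
Audio total: 160 + 96 = 256 kbps = 0.256 Mbps.
Total bitrate: 14.656 Mbps.
Per item: 14.656 Mbps × 1620 s = 23,743 Mb = 2,968 MB.
Capacity: 6 TiB = 52,776,558 Mb; 2222.85 items → 2222 complete.

2222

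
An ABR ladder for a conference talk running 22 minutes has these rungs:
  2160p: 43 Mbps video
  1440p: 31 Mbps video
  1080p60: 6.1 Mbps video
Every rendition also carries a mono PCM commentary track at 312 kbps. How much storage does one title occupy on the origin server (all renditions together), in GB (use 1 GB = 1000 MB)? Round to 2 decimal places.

22 min = 1320 s
Audio: 312 kbps = 0.312 Mbps.
Sum of rendition bitrates: (43+0.312) + (31+0.312) + (6.1+0.312) = 81.036 Mbps.
× 1320 s = 106,968 Mb = 13,371 MB = 13.37 GB.

13.37 GB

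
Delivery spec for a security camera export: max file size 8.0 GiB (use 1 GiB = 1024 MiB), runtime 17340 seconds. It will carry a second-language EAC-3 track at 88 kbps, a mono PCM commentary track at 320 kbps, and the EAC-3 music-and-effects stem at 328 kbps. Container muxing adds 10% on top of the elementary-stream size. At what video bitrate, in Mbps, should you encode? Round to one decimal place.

Budget: 8.0 GiB = 68719.5 Mb.
Stream payload after overhead: 68719.5 / 1.10 = 62472.3 Mb.
Total bitrate budget: 62472.3 Mb / 17340 s = 3.603 Mbps.
Audio total: 88 + 320 + 328 = 736 kbps = 0.736 Mbps.
Video: 3.603 − 0.736 = 2.867 Mbps.

2.9 Mbps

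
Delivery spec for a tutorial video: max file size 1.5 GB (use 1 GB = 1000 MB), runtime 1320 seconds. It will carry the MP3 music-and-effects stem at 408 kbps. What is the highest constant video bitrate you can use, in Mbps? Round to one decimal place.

Budget: 1.5 GB = 12000.0 Mb.
Total bitrate budget: 12000.0 Mb / 1320 s = 9.091 Mbps.
Audio: 408 kbps = 0.408 Mbps.
Video: 9.091 − 0.408 = 8.683 Mbps.

8.7 Mbps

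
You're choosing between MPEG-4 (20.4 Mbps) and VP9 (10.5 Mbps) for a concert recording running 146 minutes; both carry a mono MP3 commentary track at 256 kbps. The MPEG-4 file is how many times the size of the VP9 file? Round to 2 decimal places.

1.92

146 min = 8760 s
Audio: 256 kbps = 0.256 Mbps.
MPEG-4: 20.656 Mbps × 8760 s = 180946.6 Mb = 21.065 GiB.
VP9: 10.756 Mbps × 8760 s = 94222.6 Mb = 10.969 GiB.
Ratio: 21.065 / 10.969 = 1.920.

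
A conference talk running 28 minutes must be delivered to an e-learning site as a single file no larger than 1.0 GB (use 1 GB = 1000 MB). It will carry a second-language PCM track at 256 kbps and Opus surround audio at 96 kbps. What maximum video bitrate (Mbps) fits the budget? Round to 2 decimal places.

Budget: 1.0 GB = 8000.0 Mb.
28 min = 1680 s
Total bitrate budget: 8000.0 Mb / 1680 s = 4.762 Mbps.
Audio total: 256 + 96 = 352 kbps = 0.352 Mbps.
Video: 4.762 − 0.352 = 4.410 Mbps.

4.41 Mbps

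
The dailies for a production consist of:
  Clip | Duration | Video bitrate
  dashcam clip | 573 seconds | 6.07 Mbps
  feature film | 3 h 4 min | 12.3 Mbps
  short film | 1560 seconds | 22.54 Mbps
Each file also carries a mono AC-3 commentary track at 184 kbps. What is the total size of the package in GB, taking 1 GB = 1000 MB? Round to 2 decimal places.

Audio: 184 kbps = 0.184 Mbps.
dashcam clip: 6.254 Mbps × 573 s = 3583.5 Mb
feature film: 12.484 Mbps × 11040 s = 137823.4 Mb
short film: 22.724 Mbps × 1560 s = 35449.4 Mb
Total: 176856.3 Mb = 22107.0 MB.
= 22.11 GB.

22.11 GB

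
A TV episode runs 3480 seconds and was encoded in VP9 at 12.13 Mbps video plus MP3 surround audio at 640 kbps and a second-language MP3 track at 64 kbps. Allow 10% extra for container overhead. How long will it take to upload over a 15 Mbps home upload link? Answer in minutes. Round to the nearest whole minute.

Audio total: 640 + 64 = 704 kbps = 0.704 Mbps.
Total bitrate: 12.834 Mbps.
File: 12.834 Mbps × 3480 s = 44662.3 Mb.
With 10% container overhead: ×1.10. → 49128.6 Mb.
At 15 Mbps: 49128.6 / 15 = 3275.2 s ≈ 54.6 minutes.

55 minutes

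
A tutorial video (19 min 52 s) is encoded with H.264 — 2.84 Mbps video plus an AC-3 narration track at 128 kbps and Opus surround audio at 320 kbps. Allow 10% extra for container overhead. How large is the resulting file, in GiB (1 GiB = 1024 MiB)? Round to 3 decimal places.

19 min 52 s = 1192 s
Audio total: 128 + 320 = 448 kbps = 0.448 Mbps.
Total bitrate: 2.84 + 0.448 = 3.288 Mbps.
Stream data: 3.288 Mbps × 1192 s = 3919.3 Mb.
With 10% container overhead: ×1.10.
4,311 Mb = 538,903,200 bytes ÷ 1,073,741,824 = 0.5019 GiB.

0.502 GiB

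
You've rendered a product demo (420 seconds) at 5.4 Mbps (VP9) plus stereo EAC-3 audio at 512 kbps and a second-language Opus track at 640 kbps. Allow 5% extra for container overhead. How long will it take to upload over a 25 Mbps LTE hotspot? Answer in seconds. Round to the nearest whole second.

Audio total: 512 + 640 = 1152 kbps = 1.152 Mbps.
Total bitrate: 6.552 Mbps.
File: 6.552 Mbps × 420 s = 2751.8 Mb.
With 5% container overhead: ×1.05. → 2889.4 Mb.
At 25 Mbps: 2889.4 / 25 = 115.6 s ≈ 116 seconds.

116 seconds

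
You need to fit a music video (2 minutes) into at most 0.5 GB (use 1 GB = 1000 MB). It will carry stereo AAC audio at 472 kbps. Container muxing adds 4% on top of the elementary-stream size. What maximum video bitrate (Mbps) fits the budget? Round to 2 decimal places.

31.58 Mbps

Budget: 0.5 GB = 4000.0 Mb.
Stream payload after overhead: 4000.0 / 1.04 = 3846.2 Mb.
2 min = 120 s
Total bitrate budget: 3846.2 Mb / 120 s = 32.051 Mbps.
Audio: 472 kbps = 0.472 Mbps.
Video: 32.051 − 0.472 = 31.579 Mbps.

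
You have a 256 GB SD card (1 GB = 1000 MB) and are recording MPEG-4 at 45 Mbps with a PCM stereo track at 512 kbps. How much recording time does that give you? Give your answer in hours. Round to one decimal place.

Audio: 512 kbps = 0.512 Mbps.
Total bitrate: 45 + 0.512 = 45.512 Mbps.
Capacity: 256 GB = 2,048,000 Mb.
Recording time: 2,048,000 / 45.512 = 44,999 s ≈ 12.5 hours.

12.5 hours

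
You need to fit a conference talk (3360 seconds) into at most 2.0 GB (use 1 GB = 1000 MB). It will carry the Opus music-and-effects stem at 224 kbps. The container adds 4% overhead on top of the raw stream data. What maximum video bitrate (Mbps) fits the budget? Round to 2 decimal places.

Budget: 2.0 GB = 16000.0 Mb.
Stream payload after overhead: 16000.0 / 1.04 = 15384.6 Mb.
Total bitrate budget: 15384.6 Mb / 3360 s = 4.579 Mbps.
Audio: 224 kbps = 0.224 Mbps.
Video: 4.579 − 0.224 = 4.355 Mbps.

4.35 Mbps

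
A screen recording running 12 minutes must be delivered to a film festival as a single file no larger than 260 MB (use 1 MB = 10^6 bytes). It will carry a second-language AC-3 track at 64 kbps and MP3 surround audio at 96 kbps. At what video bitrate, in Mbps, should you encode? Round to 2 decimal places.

2.73 Mbps

Budget: 260 MB = 2080.0 Mb.
12 min = 720 s
Total bitrate budget: 2080.0 Mb / 720 s = 2.889 Mbps.
Audio total: 64 + 96 = 160 kbps = 0.160 Mbps.
Video: 2.889 − 0.160 = 2.729 Mbps.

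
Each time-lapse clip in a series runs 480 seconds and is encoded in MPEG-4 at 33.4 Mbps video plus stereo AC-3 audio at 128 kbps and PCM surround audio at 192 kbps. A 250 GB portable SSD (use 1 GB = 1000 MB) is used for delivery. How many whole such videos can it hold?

Audio total: 128 + 192 = 320 kbps = 0.320 Mbps.
Total bitrate: 33.720 Mbps.
Per item: 33.720 Mbps × 480 s = 16,186 Mb = 2,023 MB.
Capacity: 250 GB = 2,000,000 Mb; 123.57 items → 123 complete.

123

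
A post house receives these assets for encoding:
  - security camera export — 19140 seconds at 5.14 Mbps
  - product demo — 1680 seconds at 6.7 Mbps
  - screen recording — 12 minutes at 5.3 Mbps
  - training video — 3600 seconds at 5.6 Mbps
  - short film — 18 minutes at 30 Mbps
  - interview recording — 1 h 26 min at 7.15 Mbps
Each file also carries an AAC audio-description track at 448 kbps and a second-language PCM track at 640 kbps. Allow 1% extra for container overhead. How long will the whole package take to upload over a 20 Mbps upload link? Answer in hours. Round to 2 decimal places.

3.33 hours

Audio total: 448 + 640 = 1088 kbps = 1.088 Mbps.
security camera export: 6.228 Mbps × 19140 s × 1.01 = 120396.0 Mb
product demo: 7.788 Mbps × 1680 s × 1.01 = 13214.7 Mb
screen recording: 6.388 Mbps × 720 s × 1.01 = 4645.4 Mb
training video: 6.688 Mbps × 3600 s × 1.01 = 24317.6 Mb
short film: 31.088 Mbps × 1080 s × 1.01 = 33910.8 Mb
interview recording: 8.238 Mbps × 5160 s × 1.01 = 42933.2 Mb
Total: 239417.5 Mb = 29927.2 MB.
At 20 Mbps: 239417.5 / 20 = 11971 s ≈ 3.33 hours.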